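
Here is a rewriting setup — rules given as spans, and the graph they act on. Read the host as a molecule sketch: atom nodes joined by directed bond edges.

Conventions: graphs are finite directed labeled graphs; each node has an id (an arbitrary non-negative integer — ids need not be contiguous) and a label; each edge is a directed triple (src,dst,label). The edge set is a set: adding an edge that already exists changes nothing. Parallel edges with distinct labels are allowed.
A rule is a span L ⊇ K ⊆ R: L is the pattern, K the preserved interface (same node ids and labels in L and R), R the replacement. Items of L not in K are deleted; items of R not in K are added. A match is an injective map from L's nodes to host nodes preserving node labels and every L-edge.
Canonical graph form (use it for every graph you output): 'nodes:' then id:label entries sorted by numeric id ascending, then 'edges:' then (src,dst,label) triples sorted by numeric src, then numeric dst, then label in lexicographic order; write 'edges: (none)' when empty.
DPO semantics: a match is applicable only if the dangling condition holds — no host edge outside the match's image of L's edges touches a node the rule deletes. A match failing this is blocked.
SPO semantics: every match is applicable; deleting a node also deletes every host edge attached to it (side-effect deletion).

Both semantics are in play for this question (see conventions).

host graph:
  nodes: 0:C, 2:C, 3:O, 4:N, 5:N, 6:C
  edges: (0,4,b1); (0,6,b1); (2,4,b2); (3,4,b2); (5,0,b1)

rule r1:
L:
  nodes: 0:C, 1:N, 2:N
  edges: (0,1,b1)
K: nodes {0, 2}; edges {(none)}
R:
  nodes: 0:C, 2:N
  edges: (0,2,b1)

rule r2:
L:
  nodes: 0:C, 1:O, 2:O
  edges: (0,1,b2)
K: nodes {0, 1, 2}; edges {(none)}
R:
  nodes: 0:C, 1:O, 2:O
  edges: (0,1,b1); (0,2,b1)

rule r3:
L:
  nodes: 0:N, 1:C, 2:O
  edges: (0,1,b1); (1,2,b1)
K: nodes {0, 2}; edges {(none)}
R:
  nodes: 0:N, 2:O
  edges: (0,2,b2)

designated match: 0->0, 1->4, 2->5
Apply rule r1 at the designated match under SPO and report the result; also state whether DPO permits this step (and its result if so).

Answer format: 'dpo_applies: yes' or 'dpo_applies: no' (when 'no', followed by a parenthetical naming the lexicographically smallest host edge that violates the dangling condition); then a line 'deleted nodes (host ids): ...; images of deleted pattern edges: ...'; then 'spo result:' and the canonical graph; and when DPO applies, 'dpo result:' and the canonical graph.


dpo_applies: no
(the rule deletes node 4, which keeps host edge (2,4,b2) outside the match image — the dangling condition fails, DPO blocks; SPO proceeds and side-deletes such edges)
deleted nodes (host ids): 4; images of deleted pattern edges: (0,4,b1)
spo result:
nodes: 0:C, 2:C, 3:O, 5:N, 6:C
edges: (0,5,b1); (0,6,b1); (5,0,b1)


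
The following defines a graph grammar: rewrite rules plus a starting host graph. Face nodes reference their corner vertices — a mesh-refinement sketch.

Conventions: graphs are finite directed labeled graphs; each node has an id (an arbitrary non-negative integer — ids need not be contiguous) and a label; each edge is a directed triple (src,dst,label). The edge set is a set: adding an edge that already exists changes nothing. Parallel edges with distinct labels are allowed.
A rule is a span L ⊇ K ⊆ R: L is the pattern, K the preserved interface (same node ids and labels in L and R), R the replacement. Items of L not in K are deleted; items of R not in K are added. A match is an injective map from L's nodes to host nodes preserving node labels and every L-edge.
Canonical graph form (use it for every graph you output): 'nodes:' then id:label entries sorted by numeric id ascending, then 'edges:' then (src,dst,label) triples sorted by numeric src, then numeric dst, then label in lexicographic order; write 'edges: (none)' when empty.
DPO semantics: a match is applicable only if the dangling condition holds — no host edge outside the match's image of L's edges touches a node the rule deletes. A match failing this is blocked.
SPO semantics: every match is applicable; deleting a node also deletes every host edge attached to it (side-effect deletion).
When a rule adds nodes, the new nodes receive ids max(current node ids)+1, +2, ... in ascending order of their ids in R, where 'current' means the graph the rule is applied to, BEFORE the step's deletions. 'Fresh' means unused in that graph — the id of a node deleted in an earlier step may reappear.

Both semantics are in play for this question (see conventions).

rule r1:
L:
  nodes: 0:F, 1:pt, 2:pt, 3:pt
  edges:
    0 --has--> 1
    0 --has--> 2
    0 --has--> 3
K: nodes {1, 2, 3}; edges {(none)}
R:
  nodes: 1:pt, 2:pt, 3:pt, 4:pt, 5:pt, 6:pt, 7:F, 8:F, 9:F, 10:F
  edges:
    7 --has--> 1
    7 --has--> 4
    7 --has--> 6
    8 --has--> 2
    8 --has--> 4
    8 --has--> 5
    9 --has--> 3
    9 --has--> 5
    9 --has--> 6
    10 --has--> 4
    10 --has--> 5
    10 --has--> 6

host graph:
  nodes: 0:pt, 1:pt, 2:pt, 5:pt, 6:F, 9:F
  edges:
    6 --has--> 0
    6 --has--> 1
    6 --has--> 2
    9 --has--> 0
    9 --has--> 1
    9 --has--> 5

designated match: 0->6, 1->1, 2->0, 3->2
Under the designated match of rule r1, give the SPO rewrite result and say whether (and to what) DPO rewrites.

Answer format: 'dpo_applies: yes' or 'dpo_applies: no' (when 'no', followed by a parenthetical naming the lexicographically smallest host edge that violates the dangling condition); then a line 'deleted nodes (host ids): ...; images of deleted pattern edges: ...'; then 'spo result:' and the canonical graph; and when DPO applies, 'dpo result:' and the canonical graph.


dpo_applies: yes
deleted nodes (host ids): 6; images of deleted pattern edges: (6,0,has); (6,1,has); (6,2,has)
spo result:
nodes: 0:pt, 1:pt, 2:pt, 5:pt, 9:F, 10:pt, 11:pt, 12:pt, 13:F, 14:F, 15:F, 16:F
edges: (9,0,has); (9,1,has); (9,5,has); (13,1,has); (13,10,has); (13,12,has); (14,0,has); (14,10,has); (14,11,has); (15,2,has); (15,11,has); (15,12,has); (16,10,has); (16,11,has); (16,12,has)
dpo result:
nodes: 0:pt, 1:pt, 2:pt, 5:pt, 9:F, 10:pt, 11:pt, 12:pt, 13:F, 14:F, 15:F, 16:F
edges: (9,0,has); (9,1,has); (9,5,has); (13,1,has); (13,10,has); (13,12,has); (14,0,has); (14,10,has); (14,11,has); (15,2,has); (15,11,has); (15,12,has); (16,10,has); (16,11,has); (16,12,has)


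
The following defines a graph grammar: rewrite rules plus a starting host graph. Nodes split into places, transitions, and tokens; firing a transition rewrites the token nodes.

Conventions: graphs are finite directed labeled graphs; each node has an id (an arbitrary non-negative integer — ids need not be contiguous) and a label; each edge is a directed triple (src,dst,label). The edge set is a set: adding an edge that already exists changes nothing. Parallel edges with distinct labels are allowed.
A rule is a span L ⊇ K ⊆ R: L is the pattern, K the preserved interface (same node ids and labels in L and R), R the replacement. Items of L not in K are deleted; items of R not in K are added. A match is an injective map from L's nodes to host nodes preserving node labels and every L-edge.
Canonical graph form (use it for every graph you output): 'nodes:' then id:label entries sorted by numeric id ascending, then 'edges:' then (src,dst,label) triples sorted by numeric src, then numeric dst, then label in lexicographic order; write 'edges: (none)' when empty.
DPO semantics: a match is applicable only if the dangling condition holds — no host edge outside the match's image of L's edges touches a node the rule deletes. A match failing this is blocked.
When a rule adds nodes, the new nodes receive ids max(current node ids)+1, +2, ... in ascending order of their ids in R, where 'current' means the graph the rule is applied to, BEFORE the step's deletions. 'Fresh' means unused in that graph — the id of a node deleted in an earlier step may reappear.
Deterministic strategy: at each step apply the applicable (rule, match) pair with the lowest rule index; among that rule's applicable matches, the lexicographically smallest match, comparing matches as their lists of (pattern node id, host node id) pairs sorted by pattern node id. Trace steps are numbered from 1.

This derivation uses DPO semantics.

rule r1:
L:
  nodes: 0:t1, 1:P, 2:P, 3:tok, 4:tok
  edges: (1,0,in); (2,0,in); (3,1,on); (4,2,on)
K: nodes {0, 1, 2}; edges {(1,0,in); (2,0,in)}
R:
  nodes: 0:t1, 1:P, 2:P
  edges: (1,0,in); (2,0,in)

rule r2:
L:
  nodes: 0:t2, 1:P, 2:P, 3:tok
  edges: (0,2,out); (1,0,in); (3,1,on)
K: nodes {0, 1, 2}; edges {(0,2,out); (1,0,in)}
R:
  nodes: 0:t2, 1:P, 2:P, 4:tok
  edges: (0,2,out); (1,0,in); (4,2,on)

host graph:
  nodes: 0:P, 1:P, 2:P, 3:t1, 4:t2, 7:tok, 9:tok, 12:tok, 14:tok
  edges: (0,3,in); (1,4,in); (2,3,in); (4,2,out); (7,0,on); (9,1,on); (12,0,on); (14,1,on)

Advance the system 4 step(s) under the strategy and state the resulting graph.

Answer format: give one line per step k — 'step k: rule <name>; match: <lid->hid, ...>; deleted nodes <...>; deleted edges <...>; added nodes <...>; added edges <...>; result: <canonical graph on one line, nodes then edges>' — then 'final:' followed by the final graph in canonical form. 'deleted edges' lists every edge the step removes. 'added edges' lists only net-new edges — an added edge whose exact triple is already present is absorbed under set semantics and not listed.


step 1: rule r2; match: 0->4, 1->1, 2->2, 3->9; deleted nodes 9; deleted edges (9,1,on); added nodes 15; added edges (15,2,on); result: nodes: 0:P, 1:P, 2:P, 3:t1, 4:t2, 7:tok, 12:tok, 14:tok, 15:tok edges: (0,3,in); (1,4,in); (2,3,in); (4,2,out); (7,0,on); (12,0,on); (14,1,on); (15,2,on)
step 2: rule r1; match: 0->3, 1->0, 2->2, 3->7, 4->15; deleted nodes 7, 15; deleted edges (7,0,on); (15,2,on); added nodes (none); added edges (none); result: nodes: 0:P, 1:P, 2:P, 3:t1, 4:t2, 12:tok, 14:tok edges: (0,3,in); (1,4,in); (2,3,in); (4,2,out); (12,0,on); (14,1,on)
step 3: rule r2; match: 0->4, 1->1, 2->2, 3->14; deleted nodes 14; deleted edges (14,1,on); added nodes 15; added edges (15,2,on); result: nodes: 0:P, 1:P, 2:P, 3:t1, 4:t2, 12:tok, 15:tok edges: (0,3,in); (1,4,in); (2,3,in); (4,2,out); (12,0,on); (15,2,on)
step 4: rule r1; match: 0->3, 1->0, 2->2, 3->12, 4->15; deleted nodes 12, 15; deleted edges (12,0,on); (15,2,on); added nodes (none); added edges (none); result: nodes: 0:P, 1:P, 2:P, 3:t1, 4:t2 edges: (0,3,in); (1,4,in); (2,3,in); (4,2,out)
final:
nodes: 0:P, 1:P, 2:P, 3:t1, 4:t2
edges: (0,3,in); (1,4,in); (2,3,in); (4,2,out)


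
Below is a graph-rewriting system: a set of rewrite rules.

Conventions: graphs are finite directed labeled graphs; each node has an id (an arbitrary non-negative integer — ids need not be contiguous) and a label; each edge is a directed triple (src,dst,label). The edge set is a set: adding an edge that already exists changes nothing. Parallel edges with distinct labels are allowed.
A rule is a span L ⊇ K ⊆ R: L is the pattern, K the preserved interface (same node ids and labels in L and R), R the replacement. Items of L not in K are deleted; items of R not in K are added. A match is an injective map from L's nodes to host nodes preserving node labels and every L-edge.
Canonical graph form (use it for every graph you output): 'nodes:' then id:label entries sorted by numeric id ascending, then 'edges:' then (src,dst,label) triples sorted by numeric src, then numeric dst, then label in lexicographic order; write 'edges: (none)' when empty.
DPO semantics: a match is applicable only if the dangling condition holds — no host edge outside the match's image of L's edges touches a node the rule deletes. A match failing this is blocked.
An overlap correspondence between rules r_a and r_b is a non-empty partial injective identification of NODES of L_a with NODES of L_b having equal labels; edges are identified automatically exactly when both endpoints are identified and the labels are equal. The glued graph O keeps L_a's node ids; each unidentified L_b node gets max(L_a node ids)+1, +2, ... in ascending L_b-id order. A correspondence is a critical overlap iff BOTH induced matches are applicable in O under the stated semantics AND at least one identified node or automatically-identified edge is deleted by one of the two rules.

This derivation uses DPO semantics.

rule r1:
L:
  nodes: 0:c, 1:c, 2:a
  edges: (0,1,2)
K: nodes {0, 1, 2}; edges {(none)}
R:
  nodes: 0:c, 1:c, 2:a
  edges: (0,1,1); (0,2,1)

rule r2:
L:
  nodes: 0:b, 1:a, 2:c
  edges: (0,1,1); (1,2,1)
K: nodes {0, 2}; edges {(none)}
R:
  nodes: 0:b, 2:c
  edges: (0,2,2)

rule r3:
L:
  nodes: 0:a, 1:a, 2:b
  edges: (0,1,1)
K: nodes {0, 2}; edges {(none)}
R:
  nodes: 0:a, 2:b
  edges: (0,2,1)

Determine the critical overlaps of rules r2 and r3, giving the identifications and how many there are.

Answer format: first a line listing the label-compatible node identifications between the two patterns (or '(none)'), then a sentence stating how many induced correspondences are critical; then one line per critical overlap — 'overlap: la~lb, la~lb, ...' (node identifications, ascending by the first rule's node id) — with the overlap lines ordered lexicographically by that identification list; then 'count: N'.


label-compatible node identifications between L(r2) and L(r3): 0~2, 1~0, 1~1
0 of the induced correspondences are critical overlaps of r2 and r3.
count: 0


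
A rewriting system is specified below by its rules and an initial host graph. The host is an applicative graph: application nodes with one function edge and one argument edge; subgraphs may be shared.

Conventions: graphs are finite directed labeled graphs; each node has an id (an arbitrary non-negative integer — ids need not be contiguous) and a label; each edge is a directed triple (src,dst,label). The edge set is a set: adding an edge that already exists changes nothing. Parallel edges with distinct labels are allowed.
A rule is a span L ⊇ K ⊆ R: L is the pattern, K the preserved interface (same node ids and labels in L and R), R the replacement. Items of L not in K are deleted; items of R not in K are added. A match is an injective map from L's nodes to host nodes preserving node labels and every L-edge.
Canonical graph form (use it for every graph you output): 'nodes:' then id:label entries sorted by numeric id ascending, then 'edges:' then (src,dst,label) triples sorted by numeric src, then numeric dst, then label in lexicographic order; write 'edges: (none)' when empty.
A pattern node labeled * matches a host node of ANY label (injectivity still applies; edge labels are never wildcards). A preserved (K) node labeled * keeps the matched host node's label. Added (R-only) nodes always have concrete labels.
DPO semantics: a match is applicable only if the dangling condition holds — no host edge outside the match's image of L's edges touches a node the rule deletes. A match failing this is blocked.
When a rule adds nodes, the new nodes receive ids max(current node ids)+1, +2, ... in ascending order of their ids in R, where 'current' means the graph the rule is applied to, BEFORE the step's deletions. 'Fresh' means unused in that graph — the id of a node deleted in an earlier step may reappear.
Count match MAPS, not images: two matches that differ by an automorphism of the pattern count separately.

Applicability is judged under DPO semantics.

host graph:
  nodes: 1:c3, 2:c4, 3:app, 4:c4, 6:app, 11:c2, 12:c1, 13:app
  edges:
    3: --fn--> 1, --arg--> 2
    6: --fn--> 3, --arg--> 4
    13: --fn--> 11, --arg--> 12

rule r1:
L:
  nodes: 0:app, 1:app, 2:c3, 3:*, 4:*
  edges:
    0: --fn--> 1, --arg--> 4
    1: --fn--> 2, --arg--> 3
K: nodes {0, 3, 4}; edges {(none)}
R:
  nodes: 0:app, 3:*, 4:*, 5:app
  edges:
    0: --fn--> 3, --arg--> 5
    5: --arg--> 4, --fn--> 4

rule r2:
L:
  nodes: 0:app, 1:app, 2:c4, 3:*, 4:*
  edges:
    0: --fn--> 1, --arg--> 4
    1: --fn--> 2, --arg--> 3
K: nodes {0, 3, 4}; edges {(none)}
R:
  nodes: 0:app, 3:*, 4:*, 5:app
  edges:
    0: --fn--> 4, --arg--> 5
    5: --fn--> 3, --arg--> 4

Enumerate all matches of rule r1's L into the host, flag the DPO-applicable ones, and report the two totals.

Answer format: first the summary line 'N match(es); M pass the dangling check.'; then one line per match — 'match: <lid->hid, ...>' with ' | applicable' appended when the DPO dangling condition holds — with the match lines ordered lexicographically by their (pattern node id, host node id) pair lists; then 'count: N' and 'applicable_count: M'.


1 match(es); 1 pass the dangling check.
match: 0->6, 1->3, 2->1, 3->2, 4->4 | applicable
count: 1
applicable_count: 1


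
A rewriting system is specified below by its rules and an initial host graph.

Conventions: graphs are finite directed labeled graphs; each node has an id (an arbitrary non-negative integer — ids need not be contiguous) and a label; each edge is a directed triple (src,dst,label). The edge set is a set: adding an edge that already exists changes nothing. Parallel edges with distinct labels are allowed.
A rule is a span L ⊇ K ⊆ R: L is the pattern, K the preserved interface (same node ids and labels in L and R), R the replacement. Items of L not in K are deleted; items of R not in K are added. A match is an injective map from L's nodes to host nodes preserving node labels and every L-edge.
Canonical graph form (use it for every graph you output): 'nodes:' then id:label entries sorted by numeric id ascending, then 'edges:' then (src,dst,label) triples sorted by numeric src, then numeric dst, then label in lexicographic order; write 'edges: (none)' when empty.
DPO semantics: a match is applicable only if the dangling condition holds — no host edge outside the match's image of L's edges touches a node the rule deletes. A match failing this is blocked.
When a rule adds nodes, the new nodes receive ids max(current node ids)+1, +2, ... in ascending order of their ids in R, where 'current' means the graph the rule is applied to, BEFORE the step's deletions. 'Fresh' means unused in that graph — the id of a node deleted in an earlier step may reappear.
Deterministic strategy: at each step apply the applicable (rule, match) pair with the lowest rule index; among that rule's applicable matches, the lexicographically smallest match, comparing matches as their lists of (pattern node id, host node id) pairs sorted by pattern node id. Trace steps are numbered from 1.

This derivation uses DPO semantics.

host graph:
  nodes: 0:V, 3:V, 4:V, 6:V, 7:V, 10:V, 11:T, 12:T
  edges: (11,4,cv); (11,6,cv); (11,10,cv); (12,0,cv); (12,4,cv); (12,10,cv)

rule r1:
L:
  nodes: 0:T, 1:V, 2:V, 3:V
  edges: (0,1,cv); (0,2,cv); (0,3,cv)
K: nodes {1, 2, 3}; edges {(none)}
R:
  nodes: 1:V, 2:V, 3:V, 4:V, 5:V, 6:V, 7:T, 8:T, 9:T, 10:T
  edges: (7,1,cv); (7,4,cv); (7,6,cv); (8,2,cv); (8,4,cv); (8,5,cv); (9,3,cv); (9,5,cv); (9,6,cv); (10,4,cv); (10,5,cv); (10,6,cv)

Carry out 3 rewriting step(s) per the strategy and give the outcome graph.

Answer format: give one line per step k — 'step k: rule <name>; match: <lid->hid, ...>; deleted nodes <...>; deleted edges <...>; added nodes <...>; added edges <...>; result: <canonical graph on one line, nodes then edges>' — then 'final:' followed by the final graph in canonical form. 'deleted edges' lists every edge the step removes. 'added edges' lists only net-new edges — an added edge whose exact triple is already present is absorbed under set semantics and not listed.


step 1: rule r1; match: 0->11, 1->4, 2->6, 3->10; deleted nodes 11; deleted edges (11,4,cv); (11,6,cv); (11,10,cv); added nodes 13, 14, 15, 16, 17, 18, 19; added edges (16,4,cv); (16,13,cv); (16,15,cv); (17,6,cv); (17,13,cv); (17,14,cv); (18,10,cv); (18,14,cv); (18,15,cv); (19,13,cv); (19,14,cv); (19,15,cv); result: nodes: 0:V, 3:V, 4:V, 6:V, 7:V, 10:V, 12:T, 13:V, 14:V, 15:V, 16:T, 17:T, 18:T, 19:T edges: (12,0,cv); (12,4,cv); (12,10,cv); (16,4,cv); (16,13,cv); (16,15,cv); (17,6,cv); (17,13,cv); (17,14,cv); (18,10,cv); (18,14,cv); (18,15,cv); (19,13,cv); (19,14,cv); (19,15,cv)
step 2: rule r1; match: 0->12, 1->0, 2->4, 3->10; deleted nodes 12; deleted edges (12,0,cv); (12,4,cv); (12,10,cv); added nodes 20, 21, 22, 23, 24, 25, 26; added edges (23,0,cv); (23,20,cv); (23,22,cv); (24,4,cv); (24,20,cv); (24,21,cv); (25,10,cv); (25,21,cv); (25,22,cv); (26,20,cv); (26,21,cv); (26,22,cv); result: nodes: 0:V, 3:V, 4:V, 6:V, 7:V, 10:V, 13:V, 14:V, 15:V, 16:T, 17:T, 18:T, 19:T, 20:V, 21:V, 22:V, 23:T, 24:T, 25:T, 26:T edges: (16,4,cv); (16,13,cv); (16,15,cv); (17,6,cv); (17,13,cv); (17,14,cv); (18,10,cv); (18,14,cv); (18,15,cv); (19,13,cv); (19,14,cv); (19,15,cv); (23,0,cv); (23,20,cv); (23,22,cv); (24,4,cv); (24,20,cv); (24,21,cv); (25,10,cv); (25,21,cv); (25,22,cv); (26,20,cv); (26,21,cv); (26,22,cv)
step 3: rule r1; match: 0->16, 1->4, 2->13, 3->15; deleted nodes 16; deleted edges (16,4,cv); (16,13,cv); (16,15,cv); added nodes 27, 28, 29, 30, 31, 32, 33; added edges (30,4,cv); (30,27,cv); (30,29,cv); (31,13,cv); (31,27,cv); (31,28,cv); (32,15,cv); (32,28,cv); (32,29,cv); (33,27,cv); (33,28,cv); (33,29,cv); result: nodes: 0:V, 3:V, 4:V, 6:V, 7:V, 10:V, 13:V, 14:V, 15:V, 17:T, 18:T, 19:T, 20:V, 21:V, 22:V, 23:T, 24:T, 25:T, 26:T, 27:V, 28:V, 29:V, 30:T, 31:T, 32:T, 33:T edges: (17,6,cv); (17,13,cv); (17,14,cv); (18,10,cv); (18,14,cv); (18,15,cv); (19,13,cv); (19,14,cv); (19,15,cv); (23,0,cv); (23,20,cv); (23,22,cv); (24,4,cv); (24,20,cv); (24,21,cv); (25,10,cv); (25,21,cv); (25,22,cv); (26,20,cv); (26,21,cv); (26,22,cv); (30,4,cv); (30,27,cv); (30,29,cv); (31,13,cv); (31,27,cv); (31,28,cv); (32,15,cv); (32,28,cv); (32,29,cv); (33,27,cv); (33,28,cv); (33,29,cv)
final:
nodes: 0:V, 3:V, 4:V, 6:V, 7:V, 10:V, 13:V, 14:V, 15:V, 17:T, 18:T, 19:T, 20:V, 21:V, 22:V, 23:T, 24:T, 25:T, 26:T, 27:V, 28:V, 29:V, 30:T, 31:T, 32:T, 33:T
edges: (17,6,cv); (17,13,cv); (17,14,cv); (18,10,cv); (18,14,cv); (18,15,cv); (19,13,cv); (19,14,cv); (19,15,cv); (23,0,cv); (23,20,cv); (23,22,cv); (24,4,cv); (24,20,cv); (24,21,cv); (25,10,cv); (25,21,cv); (25,22,cv); (26,20,cv); (26,21,cv); (26,22,cv); (30,4,cv); (30,27,cv); (30,29,cv); (31,13,cv); (31,27,cv); (31,28,cv); (32,15,cv); (32,28,cv); (32,29,cv); (33,27,cv); (33,28,cv); (33,29,cv)


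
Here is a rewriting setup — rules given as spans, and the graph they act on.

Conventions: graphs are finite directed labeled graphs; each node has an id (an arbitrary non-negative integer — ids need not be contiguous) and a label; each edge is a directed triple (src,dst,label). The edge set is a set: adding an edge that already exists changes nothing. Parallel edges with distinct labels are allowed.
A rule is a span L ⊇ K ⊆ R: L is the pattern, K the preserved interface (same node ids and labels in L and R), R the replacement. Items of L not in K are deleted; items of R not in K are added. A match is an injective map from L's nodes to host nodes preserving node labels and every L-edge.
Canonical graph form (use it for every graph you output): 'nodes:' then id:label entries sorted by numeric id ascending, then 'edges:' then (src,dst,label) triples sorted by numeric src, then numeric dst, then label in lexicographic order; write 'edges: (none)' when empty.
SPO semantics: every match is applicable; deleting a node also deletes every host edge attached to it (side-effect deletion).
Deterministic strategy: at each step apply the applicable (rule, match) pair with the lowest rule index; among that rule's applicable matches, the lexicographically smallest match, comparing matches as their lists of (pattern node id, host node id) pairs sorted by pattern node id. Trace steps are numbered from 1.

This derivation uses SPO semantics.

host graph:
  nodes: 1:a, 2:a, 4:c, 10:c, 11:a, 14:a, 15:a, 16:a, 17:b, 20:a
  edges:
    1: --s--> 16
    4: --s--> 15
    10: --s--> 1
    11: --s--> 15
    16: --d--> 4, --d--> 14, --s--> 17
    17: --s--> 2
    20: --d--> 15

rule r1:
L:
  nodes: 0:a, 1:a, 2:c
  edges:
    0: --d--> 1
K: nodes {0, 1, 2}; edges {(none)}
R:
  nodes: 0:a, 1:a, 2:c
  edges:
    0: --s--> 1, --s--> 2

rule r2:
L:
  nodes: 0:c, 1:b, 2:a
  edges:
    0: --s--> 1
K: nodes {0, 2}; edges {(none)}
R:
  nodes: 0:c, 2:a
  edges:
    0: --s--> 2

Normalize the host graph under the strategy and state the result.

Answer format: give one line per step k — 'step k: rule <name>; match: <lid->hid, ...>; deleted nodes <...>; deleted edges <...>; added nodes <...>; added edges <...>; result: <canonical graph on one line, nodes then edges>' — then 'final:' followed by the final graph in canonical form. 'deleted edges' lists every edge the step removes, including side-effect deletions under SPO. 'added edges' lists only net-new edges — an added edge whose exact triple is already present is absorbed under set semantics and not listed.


step 1: rule r1; match: 0->16, 1->14, 2->4; deleted nodes (none); deleted edges (16,14,d); added nodes (none); added edges (16,4,s); (16,14,s); result: nodes: 1:a, 2:a, 4:c, 10:c, 11:a, 14:a, 15:a, 16:a, 17:b, 20:a edges: (1,16,s); (4,15,s); (10,1,s); (11,15,s); (16,4,d); (16,4,s); (16,14,s); (16,17,s); (17,2,s); (20,15,d)
step 2: rule r1; match: 0->20, 1->15, 2->4; deleted nodes (none); deleted edges (20,15,d); added nodes (none); added edges (20,4,s); (20,15,s); result: nodes: 1:a, 2:a, 4:c, 10:c, 11:a, 14:a, 15:a, 16:a, 17:b, 20:a edges: (1,16,s); (4,15,s); (10,1,s); (11,15,s); (16,4,d); (16,4,s); (16,14,s); (16,17,s); (17,2,s); (20,4,s); (20,15,s)
final:
nodes: 1:a, 2:a, 4:c, 10:c, 11:a, 14:a, 15:a, 16:a, 17:b, 20:a
edges: (1,16,s); (4,15,s); (10,1,s); (11,15,s); (16,4,d); (16,4,s); (16,14,s); (16,17,s); (17,2,s); (20,4,s); (20,15,s)


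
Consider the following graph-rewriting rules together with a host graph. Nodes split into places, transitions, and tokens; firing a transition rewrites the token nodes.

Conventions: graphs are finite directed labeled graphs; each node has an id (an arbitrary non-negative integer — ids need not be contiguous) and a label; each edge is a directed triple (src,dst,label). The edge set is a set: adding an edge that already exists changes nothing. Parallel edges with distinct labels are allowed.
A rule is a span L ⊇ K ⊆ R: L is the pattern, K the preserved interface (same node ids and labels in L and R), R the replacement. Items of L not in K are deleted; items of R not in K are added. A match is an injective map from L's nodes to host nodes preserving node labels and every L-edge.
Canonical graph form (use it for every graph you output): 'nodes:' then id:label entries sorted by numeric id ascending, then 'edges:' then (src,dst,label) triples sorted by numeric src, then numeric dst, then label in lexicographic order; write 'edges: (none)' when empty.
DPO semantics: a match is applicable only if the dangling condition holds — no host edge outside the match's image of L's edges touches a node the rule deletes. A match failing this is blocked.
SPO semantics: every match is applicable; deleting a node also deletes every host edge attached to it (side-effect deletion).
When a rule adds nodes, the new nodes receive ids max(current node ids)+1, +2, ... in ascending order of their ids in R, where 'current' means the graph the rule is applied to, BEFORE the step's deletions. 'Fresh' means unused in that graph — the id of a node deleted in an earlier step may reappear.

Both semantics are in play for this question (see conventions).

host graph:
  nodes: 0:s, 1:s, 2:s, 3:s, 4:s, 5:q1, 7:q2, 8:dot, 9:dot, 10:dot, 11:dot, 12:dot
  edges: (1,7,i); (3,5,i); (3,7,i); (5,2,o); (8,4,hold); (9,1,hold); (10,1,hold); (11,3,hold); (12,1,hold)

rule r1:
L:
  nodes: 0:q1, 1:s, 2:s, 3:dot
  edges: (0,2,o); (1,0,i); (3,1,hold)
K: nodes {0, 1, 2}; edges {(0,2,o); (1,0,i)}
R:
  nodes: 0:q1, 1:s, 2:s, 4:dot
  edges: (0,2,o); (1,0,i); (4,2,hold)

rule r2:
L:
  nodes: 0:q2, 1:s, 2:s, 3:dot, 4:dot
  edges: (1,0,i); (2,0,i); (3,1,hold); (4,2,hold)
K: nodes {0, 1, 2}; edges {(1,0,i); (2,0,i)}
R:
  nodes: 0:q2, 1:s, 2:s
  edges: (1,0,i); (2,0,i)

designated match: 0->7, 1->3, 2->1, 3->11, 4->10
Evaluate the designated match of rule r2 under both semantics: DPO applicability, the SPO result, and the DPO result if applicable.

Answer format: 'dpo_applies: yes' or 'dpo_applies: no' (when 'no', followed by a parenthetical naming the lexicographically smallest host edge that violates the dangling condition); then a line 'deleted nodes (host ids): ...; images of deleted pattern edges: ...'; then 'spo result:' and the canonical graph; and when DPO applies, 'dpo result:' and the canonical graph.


dpo_applies: yes
deleted nodes (host ids): 10, 11; images of deleted pattern edges: (10,1,hold); (11,3,hold)
spo result:
nodes: 0:s, 1:s, 2:s, 3:s, 4:s, 5:q1, 7:q2, 8:dot, 9:dot, 12:dot
edges: (1,7,i); (3,5,i); (3,7,i); (5,2,o); (8,4,hold); (9,1,hold); (12,1,hold)
dpo result:
nodes: 0:s, 1:s, 2:s, 3:s, 4:s, 5:q1, 7:q2, 8:dot, 9:dot, 12:dot
edges: (1,7,i); (3,5,i); (3,7,i); (5,2,o); (8,4,hold); (9,1,hold); (12,1,hold)


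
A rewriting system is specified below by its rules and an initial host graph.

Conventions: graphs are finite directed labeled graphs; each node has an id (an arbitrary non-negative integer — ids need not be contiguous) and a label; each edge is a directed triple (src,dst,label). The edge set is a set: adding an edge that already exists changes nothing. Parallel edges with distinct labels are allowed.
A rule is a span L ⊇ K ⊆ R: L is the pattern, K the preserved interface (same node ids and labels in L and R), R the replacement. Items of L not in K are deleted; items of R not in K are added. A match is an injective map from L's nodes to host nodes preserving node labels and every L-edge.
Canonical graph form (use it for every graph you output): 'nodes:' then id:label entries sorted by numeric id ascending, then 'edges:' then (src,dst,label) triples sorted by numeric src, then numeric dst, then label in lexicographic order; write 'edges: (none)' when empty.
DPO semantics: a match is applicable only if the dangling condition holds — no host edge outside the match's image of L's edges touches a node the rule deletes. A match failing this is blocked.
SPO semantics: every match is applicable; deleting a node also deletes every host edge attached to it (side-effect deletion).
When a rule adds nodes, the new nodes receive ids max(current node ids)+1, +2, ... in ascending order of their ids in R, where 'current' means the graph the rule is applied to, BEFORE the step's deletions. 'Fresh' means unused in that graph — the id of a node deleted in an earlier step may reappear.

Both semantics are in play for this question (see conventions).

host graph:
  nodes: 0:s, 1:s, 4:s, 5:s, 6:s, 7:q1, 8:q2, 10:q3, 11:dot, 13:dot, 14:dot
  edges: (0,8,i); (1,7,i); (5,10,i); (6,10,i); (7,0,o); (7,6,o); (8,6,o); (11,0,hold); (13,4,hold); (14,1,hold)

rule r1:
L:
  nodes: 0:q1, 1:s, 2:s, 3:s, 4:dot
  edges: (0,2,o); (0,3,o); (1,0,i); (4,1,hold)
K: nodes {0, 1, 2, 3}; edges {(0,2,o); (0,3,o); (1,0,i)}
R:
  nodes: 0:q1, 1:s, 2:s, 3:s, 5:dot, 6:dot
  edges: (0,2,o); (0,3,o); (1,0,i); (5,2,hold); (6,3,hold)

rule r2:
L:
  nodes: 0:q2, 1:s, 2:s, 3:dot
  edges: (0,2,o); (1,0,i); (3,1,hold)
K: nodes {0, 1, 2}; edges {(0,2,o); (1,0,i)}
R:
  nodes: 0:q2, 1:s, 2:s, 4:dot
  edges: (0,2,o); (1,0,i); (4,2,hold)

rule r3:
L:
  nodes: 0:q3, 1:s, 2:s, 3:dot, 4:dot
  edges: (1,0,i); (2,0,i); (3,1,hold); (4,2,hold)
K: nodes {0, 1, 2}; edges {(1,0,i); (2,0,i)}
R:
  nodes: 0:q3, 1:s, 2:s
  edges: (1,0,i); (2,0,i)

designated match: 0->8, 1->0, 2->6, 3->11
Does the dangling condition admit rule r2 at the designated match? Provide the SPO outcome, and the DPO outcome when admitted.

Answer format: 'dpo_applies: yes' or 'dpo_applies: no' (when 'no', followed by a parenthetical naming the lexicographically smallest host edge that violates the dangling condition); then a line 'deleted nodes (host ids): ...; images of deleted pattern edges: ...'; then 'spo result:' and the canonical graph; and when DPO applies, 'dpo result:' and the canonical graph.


dpo_applies: yes
deleted nodes (host ids): 11; images of deleted pattern edges: (11,0,hold)
spo result:
nodes: 0:s, 1:s, 4:s, 5:s, 6:s, 7:q1, 8:q2, 10:q3, 13:dot, 14:dot, 15:dot
edges: (0,8,i); (1,7,i); (5,10,i); (6,10,i); (7,0,o); (7,6,o); (8,6,o); (13,4,hold); (14,1,hold); (15,6,hold)
dpo result:
nodes: 0:s, 1:s, 4:s, 5:s, 6:s, 7:q1, 8:q2, 10:q3, 13:dot, 14:dot, 15:dot
edges: (0,8,i); (1,7,i); (5,10,i); (6,10,i); (7,0,o); (7,6,o); (8,6,o); (13,4,hold); (14,1,hold); (15,6,hold)


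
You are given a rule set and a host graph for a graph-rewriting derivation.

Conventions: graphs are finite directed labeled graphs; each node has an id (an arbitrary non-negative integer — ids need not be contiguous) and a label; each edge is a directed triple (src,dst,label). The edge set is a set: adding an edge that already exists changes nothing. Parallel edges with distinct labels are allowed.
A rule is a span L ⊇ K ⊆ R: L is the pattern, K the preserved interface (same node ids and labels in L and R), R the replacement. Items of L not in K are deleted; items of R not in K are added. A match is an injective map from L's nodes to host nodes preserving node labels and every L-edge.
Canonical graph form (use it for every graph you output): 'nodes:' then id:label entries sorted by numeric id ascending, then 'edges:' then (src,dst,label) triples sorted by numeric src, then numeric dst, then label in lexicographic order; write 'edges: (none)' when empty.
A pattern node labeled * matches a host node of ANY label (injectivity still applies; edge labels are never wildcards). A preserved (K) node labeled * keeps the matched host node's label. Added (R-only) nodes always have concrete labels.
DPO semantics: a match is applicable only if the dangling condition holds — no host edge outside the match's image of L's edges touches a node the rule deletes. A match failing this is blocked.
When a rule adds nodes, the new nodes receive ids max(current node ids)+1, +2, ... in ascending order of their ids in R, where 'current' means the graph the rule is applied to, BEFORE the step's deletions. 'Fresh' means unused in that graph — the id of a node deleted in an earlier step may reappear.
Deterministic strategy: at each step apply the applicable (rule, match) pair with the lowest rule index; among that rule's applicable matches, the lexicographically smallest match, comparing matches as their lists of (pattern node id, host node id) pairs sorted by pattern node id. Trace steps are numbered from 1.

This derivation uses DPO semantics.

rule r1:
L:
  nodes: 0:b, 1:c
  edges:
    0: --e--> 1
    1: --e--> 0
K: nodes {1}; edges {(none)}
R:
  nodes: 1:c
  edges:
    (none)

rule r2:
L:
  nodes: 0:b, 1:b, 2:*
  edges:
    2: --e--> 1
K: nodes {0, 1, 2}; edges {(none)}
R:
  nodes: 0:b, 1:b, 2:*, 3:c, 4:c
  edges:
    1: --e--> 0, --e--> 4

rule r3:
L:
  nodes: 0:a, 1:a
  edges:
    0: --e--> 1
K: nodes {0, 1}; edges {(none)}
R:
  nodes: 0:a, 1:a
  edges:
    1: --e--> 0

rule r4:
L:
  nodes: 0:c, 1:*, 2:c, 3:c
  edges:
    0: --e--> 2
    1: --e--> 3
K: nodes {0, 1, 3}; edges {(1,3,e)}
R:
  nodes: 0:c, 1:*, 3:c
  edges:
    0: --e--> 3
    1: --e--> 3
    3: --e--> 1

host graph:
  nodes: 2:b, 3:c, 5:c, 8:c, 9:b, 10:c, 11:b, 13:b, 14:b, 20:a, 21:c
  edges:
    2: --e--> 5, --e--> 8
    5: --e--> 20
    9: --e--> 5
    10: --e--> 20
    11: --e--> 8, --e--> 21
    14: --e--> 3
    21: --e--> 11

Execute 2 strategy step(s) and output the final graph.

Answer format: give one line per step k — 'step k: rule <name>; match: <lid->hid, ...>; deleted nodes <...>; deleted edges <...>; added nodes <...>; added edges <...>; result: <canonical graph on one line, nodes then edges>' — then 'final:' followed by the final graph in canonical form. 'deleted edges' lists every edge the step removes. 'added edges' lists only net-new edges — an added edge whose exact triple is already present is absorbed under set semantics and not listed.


step 1: rule r2; match: 0->2, 1->11, 2->21; deleted nodes (none); deleted edges (21,11,e); added nodes 22, 23; added edges (11,2,e); (11,23,e); result: nodes: 2:b, 3:c, 5:c, 8:c, 9:b, 10:c, 11:b, 13:b, 14:b, 20:a, 21:c, 22:c, 23:c edges: (2,5,e); (2,8,e); (5,20,e); (9,5,e); (10,20,e); (11,2,e); (11,8,e); (11,21,e); (11,23,e); (14,3,e)
step 2: rule r2; match: 0->9, 1->2, 2->11; deleted nodes (none); deleted edges (11,2,e); added nodes 24, 25; added edges (2,9,e); (2,25,e); result: nodes: 2:b, 3:c, 5:c, 8:c, 9:b, 10:c, 11:b, 13:b, 14:b, 20:a, 21:c, 22:c, 23:c, 24:c, 25:c edges: (2,5,e); (2,8,e); (2,9,e); (2,25,e); (5,20,e); (9,5,e); (10,20,e); (11,8,e); (11,21,e); (11,23,e); (14,3,e)
final:
nodes: 2:b, 3:c, 5:c, 8:c, 9:b, 10:c, 11:b, 13:b, 14:b, 20:a, 21:c, 22:c, 23:c, 24:c, 25:c
edges: (2,5,e); (2,8,e); (2,9,e); (2,25,e); (5,20,e); (9,5,e); (10,20,e); (11,8,e); (11,21,e); (11,23,e); (14,3,e)


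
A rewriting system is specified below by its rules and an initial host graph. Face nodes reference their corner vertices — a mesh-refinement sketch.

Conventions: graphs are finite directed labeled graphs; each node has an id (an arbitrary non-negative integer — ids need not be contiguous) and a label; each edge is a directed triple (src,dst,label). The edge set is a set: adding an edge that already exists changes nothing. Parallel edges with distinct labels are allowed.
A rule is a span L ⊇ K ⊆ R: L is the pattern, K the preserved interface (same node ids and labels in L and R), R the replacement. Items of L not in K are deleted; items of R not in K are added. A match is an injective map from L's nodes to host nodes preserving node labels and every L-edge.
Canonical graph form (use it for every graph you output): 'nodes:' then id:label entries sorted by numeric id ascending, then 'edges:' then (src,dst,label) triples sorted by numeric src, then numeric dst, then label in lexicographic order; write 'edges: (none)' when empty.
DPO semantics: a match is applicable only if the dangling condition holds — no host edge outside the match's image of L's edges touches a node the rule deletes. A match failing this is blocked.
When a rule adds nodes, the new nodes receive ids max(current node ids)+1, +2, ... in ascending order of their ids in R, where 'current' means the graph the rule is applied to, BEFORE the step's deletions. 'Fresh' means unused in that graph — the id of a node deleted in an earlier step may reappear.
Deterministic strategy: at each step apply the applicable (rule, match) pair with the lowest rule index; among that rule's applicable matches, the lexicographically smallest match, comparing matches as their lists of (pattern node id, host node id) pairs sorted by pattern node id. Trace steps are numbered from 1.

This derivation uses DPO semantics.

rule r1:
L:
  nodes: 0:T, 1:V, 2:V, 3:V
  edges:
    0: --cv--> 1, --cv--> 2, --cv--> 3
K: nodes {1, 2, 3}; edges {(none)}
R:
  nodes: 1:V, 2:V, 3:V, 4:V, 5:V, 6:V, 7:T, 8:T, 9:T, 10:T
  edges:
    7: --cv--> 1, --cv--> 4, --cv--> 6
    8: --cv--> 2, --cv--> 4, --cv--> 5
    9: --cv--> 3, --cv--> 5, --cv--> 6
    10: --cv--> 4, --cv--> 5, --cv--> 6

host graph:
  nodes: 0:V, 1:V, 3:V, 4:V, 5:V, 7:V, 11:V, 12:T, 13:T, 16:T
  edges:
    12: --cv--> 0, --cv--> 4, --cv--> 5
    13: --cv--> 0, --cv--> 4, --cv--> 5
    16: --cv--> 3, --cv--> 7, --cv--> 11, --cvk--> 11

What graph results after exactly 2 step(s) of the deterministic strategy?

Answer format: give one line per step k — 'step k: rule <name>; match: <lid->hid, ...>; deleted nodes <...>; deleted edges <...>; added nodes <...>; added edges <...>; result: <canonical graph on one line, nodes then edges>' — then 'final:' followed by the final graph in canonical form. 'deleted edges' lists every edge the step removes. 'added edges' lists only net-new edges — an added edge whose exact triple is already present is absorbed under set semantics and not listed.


step 1: rule r1; match: 0->12, 1->0, 2->4, 3->5; deleted nodes 12; deleted edges (12,0,cv); (12,4,cv); (12,5,cv); added nodes 17, 18, 19, 20, 21, 22, 23; added edges (20,0,cv); (20,17,cv); (20,19,cv); (21,4,cv); (21,17,cv); (21,18,cv); (22,5,cv); (22,18,cv); (22,19,cv); (23,17,cv); (23,18,cv); (23,19,cv); result: nodes: 0:V, 1:V, 3:V, 4:V, 5:V, 7:V, 11:V, 13:T, 16:T, 17:V, 18:V, 19:V, 20:T, 21:T, 22:T, 23:T edges: (13,0,cv); (13,4,cv); (13,5,cv); (16,3,cv); (16,7,cv); (16,11,cv); (16,11,cvk); (20,0,cv); (20,17,cv); (20,19,cv); (21,4,cv); (21,17,cv); (21,18,cv); (22,5,cv); (22,18,cv); (22,19,cv); (23,17,cv); (23,18,cv); (23,19,cv)
step 2: rule r1; match: 0->13, 1->0, 2->4, 3->5; deleted nodes 13; deleted edges (13,0,cv); (13,4,cv); (13,5,cv); added nodes 24, 25, 26, 27, 28, 29, 30; added edges (27,0,cv); (27,24,cv); (27,26,cv); (28,4,cv); (28,24,cv); (28,25,cv); (29,5,cv); (29,25,cv); (29,26,cv); (30,24,cv); (30,25,cv); (30,26,cv); result: nodes: 0:V, 1:V, 3:V, 4:V, 5:V, 7:V, 11:V, 16:T, 17:V, 18:V, 19:V, 20:T, 21:T, 22:T, 23:T, 24:V, 25:V, 26:V, 27:T, 28:T, 29:T, 30:T edges: (16,3,cv); (16,7,cv); (16,11,cv); (16,11,cvk); (20,0,cv); (20,17,cv); (20,19,cv); (21,4,cv); (21,17,cv); (21,18,cv); (22,5,cv); (22,18,cv); (22,19,cv); (23,17,cv); (23,18,cv); (23,19,cv); (27,0,cv); (27,24,cv); (27,26,cv); (28,4,cv); (28,24,cv); (28,25,cv); (29,5,cv); (29,25,cv); (29,26,cv); (30,24,cv); (30,25,cv); (30,26,cv)
final:
nodes: 0:V, 1:V, 3:V, 4:V, 5:V, 7:V, 11:V, 16:T, 17:V, 18:V, 19:V, 20:T, 21:T, 22:T, 23:T, 24:V, 25:V, 26:V, 27:T, 28:T, 29:T, 30:T
edges: (16,3,cv); (16,7,cv); (16,11,cv); (16,11,cvk); (20,0,cv); (20,17,cv); (20,19,cv); (21,4,cv); (21,17,cv); (21,18,cv); (22,5,cv); (22,18,cv); (22,19,cv); (23,17,cv); (23,18,cv); (23,19,cv); (27,0,cv); (27,24,cv); (27,26,cv); (28,4,cv); (28,24,cv); (28,25,cv); (29,5,cv); (29,25,cv); (29,26,cv); (30,24,cv); (30,25,cv); (30,26,cv)
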